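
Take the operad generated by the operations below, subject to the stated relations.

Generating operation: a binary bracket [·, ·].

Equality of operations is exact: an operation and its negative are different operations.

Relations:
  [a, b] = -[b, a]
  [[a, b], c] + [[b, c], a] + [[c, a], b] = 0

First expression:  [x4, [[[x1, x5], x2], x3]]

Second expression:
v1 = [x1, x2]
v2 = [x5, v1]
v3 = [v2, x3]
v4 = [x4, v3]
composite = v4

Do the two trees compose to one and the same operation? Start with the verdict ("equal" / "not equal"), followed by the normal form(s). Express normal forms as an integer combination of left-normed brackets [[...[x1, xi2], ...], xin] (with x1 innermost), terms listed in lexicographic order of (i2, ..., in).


not equal; the first gives -[[[[x1, x5], x2], x3], x4] and the second [[[[x1, x2], x5], x3], x4]

The first expression reduces to -[[[[x1, x5], x2], x3], x4]
The second expression reduces to [[[[x1, x2], x5], x3], x4]
Distinct normal forms: not equal.


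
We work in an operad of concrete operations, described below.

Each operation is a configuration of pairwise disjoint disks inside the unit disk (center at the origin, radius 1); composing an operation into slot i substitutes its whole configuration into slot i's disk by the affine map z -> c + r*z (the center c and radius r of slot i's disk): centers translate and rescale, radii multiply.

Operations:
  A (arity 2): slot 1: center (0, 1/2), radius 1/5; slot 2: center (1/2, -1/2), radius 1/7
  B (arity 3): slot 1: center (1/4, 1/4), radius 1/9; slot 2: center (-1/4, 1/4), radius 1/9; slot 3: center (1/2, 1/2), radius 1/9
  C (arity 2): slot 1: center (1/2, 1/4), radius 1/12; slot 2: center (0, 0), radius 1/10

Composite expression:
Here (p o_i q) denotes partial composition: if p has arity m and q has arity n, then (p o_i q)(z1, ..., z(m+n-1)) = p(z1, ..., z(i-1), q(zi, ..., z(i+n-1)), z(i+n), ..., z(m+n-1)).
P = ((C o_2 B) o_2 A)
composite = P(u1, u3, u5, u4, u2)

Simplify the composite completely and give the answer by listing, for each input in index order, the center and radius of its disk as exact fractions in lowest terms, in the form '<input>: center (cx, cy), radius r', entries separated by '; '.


Each u-disk chains the slot maps above it in C; radii multiply.
for u1, the 1-step affine chain lands on center (1/2, 1/4), radius 1/12
for u3, the 3-step affine chain lands on center (1/40, 11/360), radius 1/450
for u5, the 3-step affine chain lands on center (11/360, 7/360), radius 1/630
for u4, the 2-step affine chain lands on center (-1/40, 1/40), radius 1/90
for u2, the 2-step affine chain lands on center (1/20, 1/20), radius 1/90

u1: center (1/2, 1/4), radius 1/12; u2: center (1/20, 1/20), radius 1/90; u3: center (1/40, 11/360), radius 1/450; u4: center (-1/40, 1/40), radius 1/90; u5: center (11/360, 7/360), radius 1/630


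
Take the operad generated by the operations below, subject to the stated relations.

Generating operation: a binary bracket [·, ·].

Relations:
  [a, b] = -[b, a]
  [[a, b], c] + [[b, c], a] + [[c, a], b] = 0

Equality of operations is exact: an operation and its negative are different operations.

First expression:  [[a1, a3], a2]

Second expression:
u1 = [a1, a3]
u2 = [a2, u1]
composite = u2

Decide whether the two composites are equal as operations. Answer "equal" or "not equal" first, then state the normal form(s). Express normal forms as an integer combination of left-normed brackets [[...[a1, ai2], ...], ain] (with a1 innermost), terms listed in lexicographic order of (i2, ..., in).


not equal: they reduce to [[a1, a3], a2] and -[[a1, a3], a2]

In normal form, the first expression is [[a1, a3], a2]
In normal form, the second expression is -[[a1, a3], a2]
Different reductions; not equal.


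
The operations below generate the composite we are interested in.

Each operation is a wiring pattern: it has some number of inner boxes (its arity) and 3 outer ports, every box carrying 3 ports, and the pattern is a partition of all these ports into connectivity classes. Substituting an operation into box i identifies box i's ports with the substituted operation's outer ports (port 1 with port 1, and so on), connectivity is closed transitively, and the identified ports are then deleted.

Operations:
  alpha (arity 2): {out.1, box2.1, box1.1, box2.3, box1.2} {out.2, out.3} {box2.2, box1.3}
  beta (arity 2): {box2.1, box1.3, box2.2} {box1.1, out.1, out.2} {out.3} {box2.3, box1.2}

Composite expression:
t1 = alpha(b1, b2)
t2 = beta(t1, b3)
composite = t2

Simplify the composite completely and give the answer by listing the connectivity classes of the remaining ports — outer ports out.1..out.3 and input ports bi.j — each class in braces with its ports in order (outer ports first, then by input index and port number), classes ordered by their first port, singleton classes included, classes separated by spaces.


{out.1, out.2, b1.1, b1.2, b2.1, b2.3} {out.3} {b1.3, b2.2} {b3.1, b3.2, b3.3}

Reachability decides: close wires over beta-identified ports.
composing alpha on (b1, b2), with out.j its own outer ports: {out.1, b1.1, b1.2, b2.1, b2.3} {out.2, out.3} {b1.3, b2.2}
composing beta on (b1, b2, b3), with out.j its own outer ports: {out.1, out.2, b1.1, b1.2, b2.1, b2.3} {out.3} {b1.3, b2.2} {b3.1, b3.2, b3.3}


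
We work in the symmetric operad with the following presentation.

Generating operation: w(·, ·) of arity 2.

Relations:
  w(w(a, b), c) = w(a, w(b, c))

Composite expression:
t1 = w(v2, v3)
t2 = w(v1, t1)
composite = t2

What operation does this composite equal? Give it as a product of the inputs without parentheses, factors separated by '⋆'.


v1 ⋆ v2 ⋆ v3

The w-tree's shape is irrelevant; the v-reading-order decides.
w(v2, v3) linearizes to v2 ⋆ v3
w(v1, w(v2, v3)) linearizes to v1 ⋆ v2 ⋆ v3


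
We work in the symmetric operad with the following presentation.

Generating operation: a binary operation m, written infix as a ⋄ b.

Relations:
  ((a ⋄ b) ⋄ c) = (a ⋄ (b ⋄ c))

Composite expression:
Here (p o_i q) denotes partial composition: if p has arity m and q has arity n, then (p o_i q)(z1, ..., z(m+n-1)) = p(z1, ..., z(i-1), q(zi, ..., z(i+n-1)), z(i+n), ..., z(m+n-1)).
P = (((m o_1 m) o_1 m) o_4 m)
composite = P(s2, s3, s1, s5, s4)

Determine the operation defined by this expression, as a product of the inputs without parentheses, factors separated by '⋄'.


s2 ⋄ s3 ⋄ s1 ⋄ s5 ⋄ s4

Key point: m is associative — brackets drop, the s-order remains.
(s2 ⋄ s3) flattens to s2 ⋄ s3
((s2 ⋄ s3) ⋄ s1) flattens to s2 ⋄ s3 ⋄ s1
(s5 ⋄ s4) flattens to s5 ⋄ s4
(((s2 ⋄ s3) ⋄ s1) ⋄ (s5 ⋄ s4)) flattens to s2 ⋄ s3 ⋄ s1 ⋄ s5 ⋄ s4


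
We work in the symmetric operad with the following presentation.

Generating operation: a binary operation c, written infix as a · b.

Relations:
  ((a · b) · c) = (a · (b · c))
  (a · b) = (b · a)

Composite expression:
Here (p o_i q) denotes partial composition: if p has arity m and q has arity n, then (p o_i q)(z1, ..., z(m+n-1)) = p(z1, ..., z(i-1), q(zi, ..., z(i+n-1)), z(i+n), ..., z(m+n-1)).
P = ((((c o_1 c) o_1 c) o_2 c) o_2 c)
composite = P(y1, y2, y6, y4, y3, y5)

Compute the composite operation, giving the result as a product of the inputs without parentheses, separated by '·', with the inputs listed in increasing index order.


Reordering under c is free, so list the y-inputs canonically.
(y2 · y6) unparenthesizes to y2 · y6
((y2 · y6) · y4) unparenthesizes to y2 · y6 · y4
(y1 · ((y2 · y6) · y4)) unparenthesizes to y1 · y2 · y6 · y4
((y1 · ((y2 · y6) · y4)) · y3) unparenthesizes to y1 · y2 · y6 · y4 · y3
(((y1 · ((y2 · y6) · y4)) · y3) · y5) unparenthesizes to y1 · y2 · y6 · y4 · y3 · y5
putting the inputs in ascending order: y1 · y2 · y3 · y4 · y5 · y6

y1 · y2 · y3 · y4 · y5 · y6


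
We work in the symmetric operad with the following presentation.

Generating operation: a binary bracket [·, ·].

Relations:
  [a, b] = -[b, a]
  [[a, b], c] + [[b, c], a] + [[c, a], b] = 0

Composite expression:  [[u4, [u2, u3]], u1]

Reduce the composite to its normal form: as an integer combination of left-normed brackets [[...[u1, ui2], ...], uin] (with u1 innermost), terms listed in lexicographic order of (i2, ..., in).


[[[u1, u2], u3], u4] - [[[u1, u3], u2], u4] - [[[u1, u4], u2], u3] + [[[u1, u4], u3], u2]

Skip Jacobi rewriting: expand, keep u1-initial words, read off terms.
Composite bracket: [[u4, [u2, u3]], u1]
Each bracket splits as ab - ba, giving 8 signed words (2^3 = 8).
Keep just the words that open with u1:
  u1u2u3u4 appears with sign +1, giving the term +[[[u1, u2], u3], u4]
  u1u3u2u4 appears with sign -1, giving the term -[[[u1, u3], u2], u4]
  u1u4u2u3 appears with sign -1, giving the term -[[[u1, u4], u2], u3]
  u1u4u3u2 appears with sign +1, giving the term +[[[u1, u4], u3], u2]


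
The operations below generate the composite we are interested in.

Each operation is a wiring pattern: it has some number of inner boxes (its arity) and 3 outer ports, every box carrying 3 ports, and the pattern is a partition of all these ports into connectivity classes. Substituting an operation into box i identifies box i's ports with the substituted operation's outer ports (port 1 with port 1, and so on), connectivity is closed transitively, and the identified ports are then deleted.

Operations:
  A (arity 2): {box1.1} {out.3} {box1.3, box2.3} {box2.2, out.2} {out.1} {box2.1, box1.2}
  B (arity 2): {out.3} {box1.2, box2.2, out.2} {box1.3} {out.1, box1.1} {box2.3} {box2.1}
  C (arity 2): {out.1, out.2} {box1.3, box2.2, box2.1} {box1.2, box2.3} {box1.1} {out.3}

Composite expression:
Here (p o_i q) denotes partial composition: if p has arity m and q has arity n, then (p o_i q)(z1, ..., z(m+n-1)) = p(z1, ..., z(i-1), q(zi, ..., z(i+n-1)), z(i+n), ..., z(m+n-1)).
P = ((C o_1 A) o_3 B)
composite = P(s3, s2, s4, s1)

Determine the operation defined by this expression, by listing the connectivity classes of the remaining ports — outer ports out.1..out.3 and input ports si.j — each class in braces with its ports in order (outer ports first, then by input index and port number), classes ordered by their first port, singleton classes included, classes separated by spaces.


{out.1, out.2} {out.3} {s1.1} {s1.2, s4.1, s4.2} {s1.3} {s2.1, s3.2} {s2.2} {s2.3, s3.3} {s3.1} {s4.3}

Treat the ports identified at C as solder joints: merge, then drop.
stage A: inputs (s3, s2), connectivity {out.1} {out.2, s2.2} {out.3} {s2.1, s3.2} {s2.3, s3.3} {s3.1}, out.j its boundary
stage B: inputs (s4, s1), connectivity {out.1, s4.1} {out.2, s1.2, s4.2} {out.3} {s1.1} {s1.3} {s4.3}, out.j its boundary
stage C: inputs (s3, s2, s4, s1), connectivity {out.1, out.2} {out.3} {s1.1} {s1.2, s4.1, s4.2} {s1.3} {s2.1, s3.2} {s2.2} {s2.3, s3.3} {s3.1} {s4.3}, out.j its boundary


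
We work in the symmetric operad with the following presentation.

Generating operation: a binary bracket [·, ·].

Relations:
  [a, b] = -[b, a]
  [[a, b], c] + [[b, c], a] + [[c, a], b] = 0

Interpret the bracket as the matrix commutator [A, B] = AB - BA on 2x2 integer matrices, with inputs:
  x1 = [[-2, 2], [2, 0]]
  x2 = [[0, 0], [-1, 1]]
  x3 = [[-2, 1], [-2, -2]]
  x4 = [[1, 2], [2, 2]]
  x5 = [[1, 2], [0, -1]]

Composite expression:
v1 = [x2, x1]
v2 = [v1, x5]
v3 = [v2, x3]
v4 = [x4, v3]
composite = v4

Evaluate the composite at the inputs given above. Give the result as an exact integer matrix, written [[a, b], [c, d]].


[x2, x1] = [[2, -2], [4, -2]]
[[x2, x1], x5] = [[-8, 12], [8, 8]]
[[[x2, x1], x5], x3] = [[-32, -16], [-32, 32]]
[x4, [[[x2, x1], x5], x3]] = [[-32, 144], [-160, 32]]

[[-32, 144], [-160, 32]]


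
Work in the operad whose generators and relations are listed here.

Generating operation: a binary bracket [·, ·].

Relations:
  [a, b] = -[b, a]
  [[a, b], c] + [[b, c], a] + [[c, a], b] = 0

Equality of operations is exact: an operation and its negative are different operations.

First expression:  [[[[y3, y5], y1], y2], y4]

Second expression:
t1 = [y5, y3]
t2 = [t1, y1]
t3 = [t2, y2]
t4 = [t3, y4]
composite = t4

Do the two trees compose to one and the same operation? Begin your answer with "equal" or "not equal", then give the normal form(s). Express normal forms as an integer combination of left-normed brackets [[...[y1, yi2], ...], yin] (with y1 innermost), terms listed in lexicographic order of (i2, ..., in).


not equal — first -[[[[y1, y3], y5], y2], y4] + [[[[y1, y5], y3], y2], y4], second [[[[y1, y3], y5], y2], y4] - [[[[y1, y5], y3], y2], y4]

Normal form of the first expression: -[[[[y1, y3], y5], y2], y4] + [[[[y1, y5], y3], y2], y4]
Normal form of the second expression: [[[[y1, y3], y5], y2], y4] - [[[[y1, y5], y3], y2], y4]
Different reductions; not equal.


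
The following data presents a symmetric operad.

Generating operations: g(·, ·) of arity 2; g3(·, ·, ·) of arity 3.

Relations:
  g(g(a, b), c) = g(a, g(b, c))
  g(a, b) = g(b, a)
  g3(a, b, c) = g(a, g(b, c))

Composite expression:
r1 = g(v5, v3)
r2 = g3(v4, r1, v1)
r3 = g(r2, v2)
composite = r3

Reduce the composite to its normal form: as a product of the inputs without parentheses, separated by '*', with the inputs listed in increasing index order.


v1 * v2 * v3 * v4 * v5

Both nesting and order wash out for g; what remains is which v's occur.
g(v5, v3) reduces to v5 * v3
g3(v4, g(v5, v3), v1) reduces to v4 * v5 * v3 * v1
g(g3(v4, g(v5, v3), v1), v2) reduces to v4 * v5 * v3 * v1 * v2
rearranged into index order: v1 * v2 * v3 * v4 * v5


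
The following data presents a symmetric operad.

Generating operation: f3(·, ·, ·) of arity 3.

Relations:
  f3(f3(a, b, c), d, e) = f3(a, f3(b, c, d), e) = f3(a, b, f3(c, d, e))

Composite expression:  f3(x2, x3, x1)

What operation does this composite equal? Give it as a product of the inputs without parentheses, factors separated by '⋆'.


Every regrouping of f3 is equal, so read the x-inputs in written order.
f3(x2, x3, x1) reduces to x2 ⋆ x3 ⋆ x1

x2 ⋆ x3 ⋆ x1


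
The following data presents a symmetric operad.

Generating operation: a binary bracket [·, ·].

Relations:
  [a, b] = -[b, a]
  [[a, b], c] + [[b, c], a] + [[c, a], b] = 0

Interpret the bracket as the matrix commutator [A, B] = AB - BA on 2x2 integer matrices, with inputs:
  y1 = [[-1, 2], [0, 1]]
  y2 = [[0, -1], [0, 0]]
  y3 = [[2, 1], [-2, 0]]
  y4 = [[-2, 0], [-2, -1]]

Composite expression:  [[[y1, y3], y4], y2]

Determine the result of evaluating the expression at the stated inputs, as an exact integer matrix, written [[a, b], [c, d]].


[y1, y3] = [[-4, -6], [-4, 4]]
[[y1, y3], y4] = [[12, -6], [-12, -12]]
[[[y1, y3], y4], y2] = [[-12, -24], [0, 12]]

[[-12, -24], [0, 12]]


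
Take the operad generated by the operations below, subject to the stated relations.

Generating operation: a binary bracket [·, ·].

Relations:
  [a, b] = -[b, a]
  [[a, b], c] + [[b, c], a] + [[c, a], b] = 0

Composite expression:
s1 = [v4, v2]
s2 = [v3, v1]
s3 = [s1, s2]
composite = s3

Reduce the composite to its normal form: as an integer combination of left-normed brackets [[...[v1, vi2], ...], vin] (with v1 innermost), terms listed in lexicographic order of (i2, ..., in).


In the tensor algebra, words opening v1 carry the v1-anchored form.
Composite bracket: [[v4, v2], [v3, v1]]
Each bracket splits as ab - ba, giving 8 signed words (2^3 = 8).
Coefficients come from the v1-initial words:
  v1v3v2v4 appears with sign -1, giving the term -[[[v1, v3], v2], v4]
  v1v3v4v2 appears with sign +1, giving the term +[[[v1, v3], v4], v2]

-[[[v1, v3], v2], v4] + [[[v1, v3], v4], v2]


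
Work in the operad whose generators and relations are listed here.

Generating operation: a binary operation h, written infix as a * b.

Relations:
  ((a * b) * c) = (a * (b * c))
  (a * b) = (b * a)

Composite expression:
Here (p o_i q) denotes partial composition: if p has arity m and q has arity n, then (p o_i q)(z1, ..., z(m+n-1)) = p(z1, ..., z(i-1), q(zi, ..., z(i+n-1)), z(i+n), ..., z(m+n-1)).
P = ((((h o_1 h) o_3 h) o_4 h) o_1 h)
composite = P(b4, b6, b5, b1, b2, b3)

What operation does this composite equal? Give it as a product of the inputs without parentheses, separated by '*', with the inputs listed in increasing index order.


b1 * b2 * b3 * b4 * b5 * b6

With h associative and commutative, the b-input set is all that matters.
(b4 * b6) unparenthesizes to b4 * b6
((b4 * b6) * b5) unparenthesizes to b4 * b6 * b5
(b2 * b3) unparenthesizes to b2 * b3
(b1 * (b2 * b3)) unparenthesizes to b1 * b2 * b3
(((b4 * b6) * b5) * (b1 * (b2 * b3))) unparenthesizes to b4 * b6 * b5 * b1 * b2 * b3
rearranged into index order: b1 * b2 * b3 * b4 * b5 * b6


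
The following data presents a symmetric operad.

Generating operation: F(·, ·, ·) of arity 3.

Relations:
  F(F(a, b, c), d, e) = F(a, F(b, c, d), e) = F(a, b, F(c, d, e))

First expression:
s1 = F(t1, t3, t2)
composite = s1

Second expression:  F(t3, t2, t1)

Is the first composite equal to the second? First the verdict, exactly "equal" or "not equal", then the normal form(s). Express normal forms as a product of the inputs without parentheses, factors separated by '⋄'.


not equal; first: t1 ⋄ t3 ⋄ t2; second: t3 ⋄ t2 ⋄ t1

In normal form, the first expression is t1 ⋄ t3 ⋄ t2
In normal form, the second expression is t3 ⋄ t2 ⋄ t1
The normal forms differ: not equal.


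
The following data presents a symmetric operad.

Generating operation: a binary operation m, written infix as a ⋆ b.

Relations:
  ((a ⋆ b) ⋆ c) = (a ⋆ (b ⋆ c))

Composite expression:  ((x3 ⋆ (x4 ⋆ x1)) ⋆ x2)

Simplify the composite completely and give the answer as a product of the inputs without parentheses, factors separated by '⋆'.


x3 ⋆ x4 ⋆ x1 ⋆ x2

The m-tree's shape is irrelevant; the x-reading-order decides.
(x4 ⋆ x1) reduces to x4 ⋆ x1
(x3 ⋆ (x4 ⋆ x1)) reduces to x3 ⋆ x4 ⋆ x1
((x3 ⋆ (x4 ⋆ x1)) ⋆ x2) reduces to x3 ⋆ x4 ⋆ x1 ⋆ x2


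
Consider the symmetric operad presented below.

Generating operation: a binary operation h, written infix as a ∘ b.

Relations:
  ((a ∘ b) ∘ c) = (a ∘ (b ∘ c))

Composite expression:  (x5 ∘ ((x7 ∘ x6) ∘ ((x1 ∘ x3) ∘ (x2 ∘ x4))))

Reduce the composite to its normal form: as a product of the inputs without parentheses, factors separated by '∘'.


x5 ∘ x7 ∘ x6 ∘ x1 ∘ x3 ∘ x2 ∘ x4

The h-tree's shape is irrelevant; the x-reading-order decides.
(x7 ∘ x6) linearizes to x7 ∘ x6
(x1 ∘ x3) linearizes to x1 ∘ x3
(x2 ∘ x4) linearizes to x2 ∘ x4
((x1 ∘ x3) ∘ (x2 ∘ x4)) linearizes to x1 ∘ x3 ∘ x2 ∘ x4
((x7 ∘ x6) ∘ ((x1 ∘ x3) ∘ (x2 ∘ x4))) linearizes to x7 ∘ x6 ∘ x1 ∘ x3 ∘ x2 ∘ x4
(x5 ∘ ((x7 ∘ x6) ∘ ((x1 ∘ x3) ∘ (x2 ∘ x4)))) linearizes to x5 ∘ x7 ∘ x6 ∘ x1 ∘ x3 ∘ x2 ∘ x4


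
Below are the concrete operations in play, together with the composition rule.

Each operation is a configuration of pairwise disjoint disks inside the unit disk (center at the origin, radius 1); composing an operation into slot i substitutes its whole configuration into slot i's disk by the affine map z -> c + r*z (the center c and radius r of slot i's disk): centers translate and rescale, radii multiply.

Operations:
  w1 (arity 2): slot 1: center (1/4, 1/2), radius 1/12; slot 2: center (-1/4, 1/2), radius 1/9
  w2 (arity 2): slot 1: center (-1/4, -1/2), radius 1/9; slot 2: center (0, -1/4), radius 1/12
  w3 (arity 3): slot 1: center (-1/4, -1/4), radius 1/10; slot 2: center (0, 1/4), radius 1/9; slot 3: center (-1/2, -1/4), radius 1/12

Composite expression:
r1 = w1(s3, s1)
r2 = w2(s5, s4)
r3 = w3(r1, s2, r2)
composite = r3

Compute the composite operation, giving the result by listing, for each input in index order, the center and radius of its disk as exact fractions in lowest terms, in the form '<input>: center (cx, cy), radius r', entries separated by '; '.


s1: center (-11/40, -1/5), radius 1/90; s2: center (0, 1/4), radius 1/9; s3: center (-9/40, -1/5), radius 1/120; s4: center (-1/2, -13/48), radius 1/144; s5: center (-25/48, -7/24), radius 1/108

Below w3, radii multiply path by path; the s-disk centers shift.
s3 passes through 2 substitutions, ending at center (-9/40, -1/5), radius 1/120
s1 passes through 2 substitutions, ending at center (-11/40, -1/5), radius 1/90
s2 passes through 1 substitution, ending at center (0, 1/4), radius 1/9
s5 passes through 2 substitutions, ending at center (-25/48, -7/24), radius 1/108
s4 passes through 2 substitutions, ending at center (-1/2, -13/48), radius 1/144


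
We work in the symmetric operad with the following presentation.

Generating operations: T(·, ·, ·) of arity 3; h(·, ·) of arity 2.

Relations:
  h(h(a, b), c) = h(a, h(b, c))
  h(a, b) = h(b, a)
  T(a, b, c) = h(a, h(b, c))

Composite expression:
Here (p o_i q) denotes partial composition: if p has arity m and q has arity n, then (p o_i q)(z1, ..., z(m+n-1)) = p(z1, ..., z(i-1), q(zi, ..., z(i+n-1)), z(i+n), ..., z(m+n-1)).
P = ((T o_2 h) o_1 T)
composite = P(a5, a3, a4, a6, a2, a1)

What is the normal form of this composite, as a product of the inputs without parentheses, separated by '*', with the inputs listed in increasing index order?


a1 * a2 * a3 * a4 * a5 * a6

Both nesting and order wash out for T; what remains is which a's occur.
T(a5, a3, a4) unparenthesizes to a5 * a3 * a4
h(a6, a2) unparenthesizes to a6 * a2
T(T(a5, a3, a4), h(a6, a2), a1) unparenthesizes to a5 * a3 * a4 * a6 * a2 * a1
sorting the factors by input index: a1 * a2 * a3 * a4 * a5 * a6


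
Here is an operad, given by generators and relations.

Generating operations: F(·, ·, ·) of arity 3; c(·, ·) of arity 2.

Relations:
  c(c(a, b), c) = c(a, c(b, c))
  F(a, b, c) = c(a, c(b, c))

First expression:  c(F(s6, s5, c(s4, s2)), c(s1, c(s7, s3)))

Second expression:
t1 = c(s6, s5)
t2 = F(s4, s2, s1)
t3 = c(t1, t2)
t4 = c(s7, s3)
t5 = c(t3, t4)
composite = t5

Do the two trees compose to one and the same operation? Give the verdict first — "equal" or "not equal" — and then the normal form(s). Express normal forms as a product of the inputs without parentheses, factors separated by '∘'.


equal; the common form is s6 ∘ s5 ∘ s4 ∘ s2 ∘ s1 ∘ s7 ∘ s3


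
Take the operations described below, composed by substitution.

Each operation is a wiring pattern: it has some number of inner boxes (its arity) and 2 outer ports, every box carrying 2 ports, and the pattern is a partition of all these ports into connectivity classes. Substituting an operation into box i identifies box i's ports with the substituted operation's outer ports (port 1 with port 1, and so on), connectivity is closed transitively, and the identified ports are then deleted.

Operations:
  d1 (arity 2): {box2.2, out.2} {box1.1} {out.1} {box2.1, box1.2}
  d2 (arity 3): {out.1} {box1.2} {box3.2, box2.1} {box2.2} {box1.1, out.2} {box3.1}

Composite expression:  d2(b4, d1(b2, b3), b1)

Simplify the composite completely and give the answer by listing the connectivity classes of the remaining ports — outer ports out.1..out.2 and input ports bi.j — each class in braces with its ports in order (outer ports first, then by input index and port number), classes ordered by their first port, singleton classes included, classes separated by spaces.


{out.1} {out.2, b4.1} {b1.1} {b1.2} {b2.1} {b2.2, b3.1} {b3.2} {b4.2}

Substituting into d2 glues patterns; closure does the rest.
d1 over (b2, b3) gives {out.1} {out.2, b3.2} {b2.1} {b2.2, b3.1}, out.j being that stage's outer ports
d2 over (b4, b2, b3, b1) gives {out.1} {out.2, b4.1} {b1.1} {b1.2} {b2.1} {b2.2, b3.1} {b3.2} {b4.2}, out.j being that stage's outer ports


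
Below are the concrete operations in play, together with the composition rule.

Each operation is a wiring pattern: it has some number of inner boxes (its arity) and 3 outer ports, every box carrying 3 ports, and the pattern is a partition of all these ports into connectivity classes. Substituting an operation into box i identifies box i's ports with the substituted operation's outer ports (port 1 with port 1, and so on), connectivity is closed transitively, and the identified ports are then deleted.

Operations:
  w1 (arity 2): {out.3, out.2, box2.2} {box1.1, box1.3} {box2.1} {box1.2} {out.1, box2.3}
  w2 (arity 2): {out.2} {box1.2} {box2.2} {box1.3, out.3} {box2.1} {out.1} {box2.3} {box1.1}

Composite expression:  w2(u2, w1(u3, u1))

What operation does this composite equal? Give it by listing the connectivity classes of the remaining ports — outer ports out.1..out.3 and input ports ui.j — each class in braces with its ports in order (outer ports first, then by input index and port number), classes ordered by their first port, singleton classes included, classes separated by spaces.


{out.1} {out.2} {out.3, u2.3} {u1.1} {u1.2} {u1.3} {u2.1} {u2.2} {u3.1, u3.3} {u3.2}

Connectivity passes through glued w2-boundaries; trace each wire chain.
after w1, the pattern on (u3, u1) reads {out.1, u1.3} {out.2, out.3, u1.2} {u1.1} {u3.1, u3.3} {u3.2} (out.j = its outer ports)
after w2, the pattern on (u2, u3, u1) reads {out.1} {out.2} {out.3, u2.3} {u1.1} {u1.2} {u1.3} {u2.1} {u2.2} {u3.1, u3.3} {u3.2} (out.j = its outer ports)


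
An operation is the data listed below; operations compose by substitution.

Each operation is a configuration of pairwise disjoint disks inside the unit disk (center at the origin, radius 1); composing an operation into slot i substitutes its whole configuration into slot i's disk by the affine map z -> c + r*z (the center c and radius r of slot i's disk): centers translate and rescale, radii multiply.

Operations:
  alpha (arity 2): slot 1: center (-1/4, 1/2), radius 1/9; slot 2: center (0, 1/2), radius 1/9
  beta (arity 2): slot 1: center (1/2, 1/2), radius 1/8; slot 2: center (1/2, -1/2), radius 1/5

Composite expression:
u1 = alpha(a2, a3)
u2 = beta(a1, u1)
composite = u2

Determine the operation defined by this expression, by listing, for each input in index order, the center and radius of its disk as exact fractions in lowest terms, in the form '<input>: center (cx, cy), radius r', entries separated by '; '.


a1: center (1/2, 1/2), radius 1/8; a2: center (9/20, -2/5), radius 1/45; a3: center (1/2, -2/5), radius 1/45

Nesting under beta composes maps z -> c + r*z down each a-path.
tracing a1 down its 1-map path: center (1/2, 1/2), radius 1/8
tracing a2 down its 2-map path: center (9/20, -2/5), radius 1/45
tracing a3 down its 2-map path: center (1/2, -2/5), radius 1/45


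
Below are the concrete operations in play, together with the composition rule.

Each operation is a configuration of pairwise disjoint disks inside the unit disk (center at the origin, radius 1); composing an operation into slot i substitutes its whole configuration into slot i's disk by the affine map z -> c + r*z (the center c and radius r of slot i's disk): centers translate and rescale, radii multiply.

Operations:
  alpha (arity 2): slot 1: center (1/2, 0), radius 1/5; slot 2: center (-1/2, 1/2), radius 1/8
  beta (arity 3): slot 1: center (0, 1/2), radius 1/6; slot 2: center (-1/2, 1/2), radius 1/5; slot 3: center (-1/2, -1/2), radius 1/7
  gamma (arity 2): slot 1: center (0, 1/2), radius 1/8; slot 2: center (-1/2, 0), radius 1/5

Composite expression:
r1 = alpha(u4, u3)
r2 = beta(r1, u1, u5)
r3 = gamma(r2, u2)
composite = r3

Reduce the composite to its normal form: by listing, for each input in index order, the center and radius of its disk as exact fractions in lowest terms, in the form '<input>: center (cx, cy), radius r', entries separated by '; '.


u1: center (-1/16, 9/16), radius 1/40; u2: center (-1/2, 0), radius 1/5; u3: center (-1/96, 55/96), radius 1/384; u4: center (1/96, 9/16), radius 1/240; u5: center (-1/16, 7/16), radius 1/56

Follow each u-input down from gamma: c' goes to c + r*c', radius to r*r'.
u4: after 3 affine steps, its disk has center (1/96, 9/16), radius 1/240
u3: after 3 affine steps, its disk has center (-1/96, 55/96), radius 1/384
u1: after 2 affine steps, its disk has center (-1/16, 9/16), radius 1/40
u5: after 2 affine steps, its disk has center (-1/16, 7/16), radius 1/56
u2: after 1 affine step, its disk has center (-1/2, 0), radius 1/5


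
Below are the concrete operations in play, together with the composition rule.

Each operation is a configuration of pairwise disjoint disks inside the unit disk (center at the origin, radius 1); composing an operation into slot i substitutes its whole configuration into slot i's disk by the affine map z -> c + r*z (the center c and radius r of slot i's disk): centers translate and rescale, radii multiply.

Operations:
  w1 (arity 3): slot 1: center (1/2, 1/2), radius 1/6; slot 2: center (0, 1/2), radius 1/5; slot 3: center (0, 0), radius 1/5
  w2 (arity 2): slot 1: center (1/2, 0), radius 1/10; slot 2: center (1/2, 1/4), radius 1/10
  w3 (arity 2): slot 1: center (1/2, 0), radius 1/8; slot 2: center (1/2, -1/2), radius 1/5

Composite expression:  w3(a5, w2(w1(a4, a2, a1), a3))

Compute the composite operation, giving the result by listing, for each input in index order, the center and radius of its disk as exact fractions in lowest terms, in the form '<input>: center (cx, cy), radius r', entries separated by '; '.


a1: center (3/5, -1/2), radius 1/250; a2: center (3/5, -49/100), radius 1/250; a3: center (3/5, -9/20), radius 1/50; a4: center (61/100, -49/100), radius 1/300; a5: center (1/2, 0), radius 1/8

Below w3, radii multiply path by path; the a-disk centers shift.
a5 passes through 1 substitution, ending at center (1/2, 0), radius 1/8
a4 passes through 3 substitutions, ending at center (61/100, -49/100), radius 1/300
a2 passes through 3 substitutions, ending at center (3/5, -49/100), radius 1/250
a1 passes through 3 substitutions, ending at center (3/5, -1/2), radius 1/250
a3 passes through 2 substitutions, ending at center (3/5, -9/20), radius 1/50


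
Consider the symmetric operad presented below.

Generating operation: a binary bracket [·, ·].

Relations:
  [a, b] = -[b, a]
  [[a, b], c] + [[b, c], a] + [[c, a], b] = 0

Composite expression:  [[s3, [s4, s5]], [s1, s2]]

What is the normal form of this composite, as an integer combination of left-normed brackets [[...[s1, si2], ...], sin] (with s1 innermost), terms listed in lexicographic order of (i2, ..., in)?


-[[[[s1, s2], s3], s4], s5] + [[[[s1, s2], s3], s5], s4] + [[[[s1, s2], s4], s5], s3] - [[[[s1, s2], s5], s4], s3]

In the tensor algebra, words opening s1 carry the s1-anchored form.
Composite bracket: [[s3, [s4, s5]], [s1, s2]]
The bracket unfolds into 16 signed words via [a, b] = ab - ba (2^4 = 16).
The s1-initial words carry the normal form:
  the word s1s2s3s4s5 carries sign -1 and contributes -[[[[s1, s2], s3], s4], s5]
  the word s1s2s3s5s4 carries sign +1 and contributes +[[[[s1, s2], s3], s5], s4]
  the word s1s2s4s5s3 carries sign +1 and contributes +[[[[s1, s2], s4], s5], s3]
  the word s1s2s5s4s3 carries sign -1 and contributes -[[[[s1, s2], s5], s4], s3]


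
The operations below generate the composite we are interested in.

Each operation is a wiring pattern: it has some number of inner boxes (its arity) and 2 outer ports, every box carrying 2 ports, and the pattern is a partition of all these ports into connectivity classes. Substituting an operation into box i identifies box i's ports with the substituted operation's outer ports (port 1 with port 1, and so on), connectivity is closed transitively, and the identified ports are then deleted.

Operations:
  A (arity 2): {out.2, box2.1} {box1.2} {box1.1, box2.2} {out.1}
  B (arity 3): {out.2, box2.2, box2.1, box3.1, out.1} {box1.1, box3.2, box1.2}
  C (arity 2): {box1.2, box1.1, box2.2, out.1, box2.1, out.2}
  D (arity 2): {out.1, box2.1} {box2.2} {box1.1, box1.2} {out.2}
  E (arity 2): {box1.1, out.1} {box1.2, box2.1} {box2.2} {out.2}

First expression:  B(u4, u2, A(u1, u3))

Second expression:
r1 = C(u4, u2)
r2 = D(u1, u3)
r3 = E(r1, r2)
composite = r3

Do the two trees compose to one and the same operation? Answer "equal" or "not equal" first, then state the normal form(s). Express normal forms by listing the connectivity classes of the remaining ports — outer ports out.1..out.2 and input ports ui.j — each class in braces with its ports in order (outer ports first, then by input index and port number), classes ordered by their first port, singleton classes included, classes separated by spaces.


not equal — first {out.1, out.2, u2.1, u2.2} {u1.1, u3.2} {u1.2} {u3.1, u4.1, u4.2}, second {out.1, u2.1, u2.2, u3.1, u4.1, u4.2} {out.2} {u1.1, u1.2} {u3.2}

The first composite normalizes to {out.1, out.2, u2.1, u2.2} {u1.1, u3.2} {u1.2} {u3.1, u4.1, u4.2}
The second composite normalizes to {out.1, u2.1, u2.2, u3.1, u4.1, u4.2} {out.2} {u1.1, u1.2} {u3.2}
The normal forms differ: not equal.


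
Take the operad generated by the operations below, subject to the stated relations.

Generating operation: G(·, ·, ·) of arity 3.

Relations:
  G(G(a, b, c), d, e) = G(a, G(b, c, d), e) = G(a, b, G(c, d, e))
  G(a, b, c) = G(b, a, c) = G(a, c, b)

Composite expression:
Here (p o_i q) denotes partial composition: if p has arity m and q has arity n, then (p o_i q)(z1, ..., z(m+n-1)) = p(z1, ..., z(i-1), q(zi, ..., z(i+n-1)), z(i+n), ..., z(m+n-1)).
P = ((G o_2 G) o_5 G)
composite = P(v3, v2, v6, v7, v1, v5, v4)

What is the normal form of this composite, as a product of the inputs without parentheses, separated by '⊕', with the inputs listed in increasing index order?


v1 ⊕ v2 ⊕ v3 ⊕ v4 ⊕ v5 ⊕ v6 ⊕ v7

Both nesting and order wash out for G; what remains is which v's occur.
G(v2, v6, v7) linearizes to v2 ⊕ v6 ⊕ v7
G(v1, v5, v4) linearizes to v1 ⊕ v5 ⊕ v4
G(v3, G(v2, v6, v7), G(v1, v5, v4)) linearizes to v3 ⊕ v2 ⊕ v6 ⊕ v7 ⊕ v1 ⊕ v5 ⊕ v4
reordering the factors by index: v1 ⊕ v2 ⊕ v3 ⊕ v4 ⊕ v5 ⊕ v6 ⊕ v7


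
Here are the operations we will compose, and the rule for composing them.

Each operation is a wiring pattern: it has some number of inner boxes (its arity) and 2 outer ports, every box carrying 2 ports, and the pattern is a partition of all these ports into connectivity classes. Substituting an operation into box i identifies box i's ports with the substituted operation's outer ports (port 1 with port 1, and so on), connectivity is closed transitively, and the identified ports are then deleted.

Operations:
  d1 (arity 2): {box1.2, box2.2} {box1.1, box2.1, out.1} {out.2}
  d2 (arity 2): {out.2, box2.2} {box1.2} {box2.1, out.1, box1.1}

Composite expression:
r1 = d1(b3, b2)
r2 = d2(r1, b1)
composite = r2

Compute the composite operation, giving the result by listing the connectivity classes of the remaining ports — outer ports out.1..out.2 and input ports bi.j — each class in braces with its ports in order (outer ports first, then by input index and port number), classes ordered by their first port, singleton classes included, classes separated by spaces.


{out.1, b1.1, b2.1, b3.1} {out.2, b1.2} {b2.2, b3.2}

Connectivity passes through glued d2-boundaries; trace each wire chain.
the subtree at d1 composes to {out.1, b2.1, b3.1} {out.2} {b2.2, b3.2} on (b3, b2); out.j = own outer ports
the subtree at d2 composes to {out.1, b1.1, b2.1, b3.1} {out.2, b1.2} {b2.2, b3.2} on (b3, b2, b1); out.j = own outer ports


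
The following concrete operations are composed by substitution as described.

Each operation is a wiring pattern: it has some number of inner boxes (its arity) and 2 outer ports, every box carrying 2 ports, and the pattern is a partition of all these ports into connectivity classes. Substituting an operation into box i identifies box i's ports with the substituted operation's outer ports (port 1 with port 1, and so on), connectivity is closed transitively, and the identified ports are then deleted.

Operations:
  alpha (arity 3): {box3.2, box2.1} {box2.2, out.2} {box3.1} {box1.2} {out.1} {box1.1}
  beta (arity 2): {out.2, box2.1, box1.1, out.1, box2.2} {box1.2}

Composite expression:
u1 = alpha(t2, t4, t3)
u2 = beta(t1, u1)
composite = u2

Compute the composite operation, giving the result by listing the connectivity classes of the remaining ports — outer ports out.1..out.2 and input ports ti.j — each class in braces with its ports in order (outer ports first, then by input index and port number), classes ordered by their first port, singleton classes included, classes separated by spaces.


Two ports join when wires chain via beta-identified ports.
after alpha, the pattern on (t2, t4, t3) reads {out.1} {out.2, t4.2} {t2.1} {t2.2} {t3.1} {t3.2, t4.1} (out.j = its outer ports)
after beta, the pattern on (t1, t2, t4, t3) reads {out.1, out.2, t1.1, t4.2} {t1.2} {t2.1} {t2.2} {t3.1} {t3.2, t4.1} (out.j = its outer ports)

{out.1, out.2, t1.1, t4.2} {t1.2} {t2.1} {t2.2} {t3.1} {t3.2, t4.1}


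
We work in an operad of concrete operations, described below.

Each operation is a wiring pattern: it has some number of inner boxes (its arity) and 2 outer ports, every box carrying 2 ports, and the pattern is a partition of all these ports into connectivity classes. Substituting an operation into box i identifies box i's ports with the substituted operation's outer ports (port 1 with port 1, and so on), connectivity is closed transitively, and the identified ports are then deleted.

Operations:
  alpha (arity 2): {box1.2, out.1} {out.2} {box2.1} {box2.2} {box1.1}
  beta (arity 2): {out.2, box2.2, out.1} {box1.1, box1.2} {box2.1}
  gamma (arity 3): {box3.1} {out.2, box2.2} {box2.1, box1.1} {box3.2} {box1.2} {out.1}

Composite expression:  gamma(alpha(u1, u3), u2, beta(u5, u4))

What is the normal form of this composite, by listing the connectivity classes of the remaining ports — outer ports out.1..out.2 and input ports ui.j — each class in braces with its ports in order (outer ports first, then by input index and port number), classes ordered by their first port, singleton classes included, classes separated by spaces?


{out.1} {out.2, u2.2} {u1.1} {u1.2, u2.1} {u3.1} {u3.2} {u4.1} {u4.2} {u5.1, u5.2}


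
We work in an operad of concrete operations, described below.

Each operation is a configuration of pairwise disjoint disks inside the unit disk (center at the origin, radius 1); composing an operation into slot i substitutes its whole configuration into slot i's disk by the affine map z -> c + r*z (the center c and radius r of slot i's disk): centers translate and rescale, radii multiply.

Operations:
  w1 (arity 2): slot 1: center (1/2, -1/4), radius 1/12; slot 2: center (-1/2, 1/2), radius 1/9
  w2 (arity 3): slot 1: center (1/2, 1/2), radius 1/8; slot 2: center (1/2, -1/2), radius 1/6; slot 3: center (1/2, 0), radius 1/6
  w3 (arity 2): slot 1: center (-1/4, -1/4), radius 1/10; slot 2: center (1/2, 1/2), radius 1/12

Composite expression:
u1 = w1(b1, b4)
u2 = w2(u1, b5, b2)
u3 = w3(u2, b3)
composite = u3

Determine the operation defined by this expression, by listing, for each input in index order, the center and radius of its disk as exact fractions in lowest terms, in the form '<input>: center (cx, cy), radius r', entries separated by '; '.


Affine substitution under w3: radii multiply and b-centers shift.
input b1: composing its 3 substitution steps yields center (-31/160, -13/64), radius 1/960
input b4: composing its 3 substitution steps yields center (-33/160, -31/160), radius 1/720
input b5: composing its 2 substitution steps yields center (-1/5, -3/10), radius 1/60
input b2: composing its 2 substitution steps yields center (-1/5, -1/4), radius 1/60
input b3: composing its 1 substitution step yields center (1/2, 1/2), radius 1/12

b1: center (-31/160, -13/64), radius 1/960; b2: center (-1/5, -1/4), radius 1/60; b3: center (1/2, 1/2), radius 1/12; b4: center (-33/160, -31/160), radius 1/720; b5: center (-1/5, -3/10), radius 1/60


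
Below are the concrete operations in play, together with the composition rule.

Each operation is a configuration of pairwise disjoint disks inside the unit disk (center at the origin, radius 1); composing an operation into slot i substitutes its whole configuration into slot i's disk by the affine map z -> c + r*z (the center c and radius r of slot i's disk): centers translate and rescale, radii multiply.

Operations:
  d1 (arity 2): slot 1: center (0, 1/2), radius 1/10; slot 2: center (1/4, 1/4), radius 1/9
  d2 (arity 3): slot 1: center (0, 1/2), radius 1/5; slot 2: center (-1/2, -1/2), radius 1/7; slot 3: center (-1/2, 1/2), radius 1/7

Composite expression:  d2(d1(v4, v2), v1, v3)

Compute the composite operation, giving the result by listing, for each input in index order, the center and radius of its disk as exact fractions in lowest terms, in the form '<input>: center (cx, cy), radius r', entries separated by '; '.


Nesting under d2 composes maps z -> c + r*z down each v-path.
input v4: composing its 2 substitution steps yields center (0, 3/5), radius 1/50
input v2: composing its 2 substitution steps yields center (1/20, 11/20), radius 1/45
input v1: composing its 1 substitution step yields center (-1/2, -1/2), radius 1/7
input v3: composing its 1 substitution step yields center (-1/2, 1/2), radius 1/7

v1: center (-1/2, -1/2), radius 1/7; v2: center (1/20, 11/20), radius 1/45; v3: center (-1/2, 1/2), radius 1/7; v4: center (0, 3/5), radius 1/50
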